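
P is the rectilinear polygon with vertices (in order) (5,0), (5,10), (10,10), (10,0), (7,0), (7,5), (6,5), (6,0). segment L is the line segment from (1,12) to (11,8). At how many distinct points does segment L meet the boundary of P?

2

The segment meets the boundary at (10,8.4), (6,10).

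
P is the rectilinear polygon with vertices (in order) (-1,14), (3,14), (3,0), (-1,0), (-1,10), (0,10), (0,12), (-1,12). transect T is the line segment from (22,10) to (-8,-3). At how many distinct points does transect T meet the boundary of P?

2

The segment meets the boundary at (-1,0.033), (3,1.767).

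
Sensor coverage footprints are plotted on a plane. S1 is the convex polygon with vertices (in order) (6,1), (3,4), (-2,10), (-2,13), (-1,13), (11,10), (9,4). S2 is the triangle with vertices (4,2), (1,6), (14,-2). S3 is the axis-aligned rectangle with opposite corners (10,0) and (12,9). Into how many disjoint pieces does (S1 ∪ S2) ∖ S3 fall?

(S1 ∪ S2) ∖ S3 is a single connected region.

1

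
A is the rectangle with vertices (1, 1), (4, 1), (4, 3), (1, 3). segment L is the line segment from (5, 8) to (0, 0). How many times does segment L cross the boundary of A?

2

The segment meets the boundary at (1,1.6), (1.875,3).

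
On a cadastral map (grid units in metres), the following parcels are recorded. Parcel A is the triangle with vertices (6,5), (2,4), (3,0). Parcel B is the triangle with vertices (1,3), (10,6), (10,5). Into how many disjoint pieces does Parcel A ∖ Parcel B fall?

2

Parcel A ∖ Parcel B splits into 2 disjoint pieces (area 1.9071, area 5.5118).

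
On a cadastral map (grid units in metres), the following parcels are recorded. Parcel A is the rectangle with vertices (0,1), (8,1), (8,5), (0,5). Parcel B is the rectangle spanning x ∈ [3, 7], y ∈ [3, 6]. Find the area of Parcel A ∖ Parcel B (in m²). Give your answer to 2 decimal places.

24.00

|Parcel A∩Parcel B|: x∈[3,7], y∈[3,5] → 4·2 = 8.
|Parcel A| = 32.
|Parcel A ∖ Parcel B| = |Parcel A| − |Parcel A∩Parcel B| = 32 − 8 = 24.00.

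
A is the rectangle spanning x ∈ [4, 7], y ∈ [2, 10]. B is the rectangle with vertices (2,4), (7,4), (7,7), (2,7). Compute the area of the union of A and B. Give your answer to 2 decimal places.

By inclusion–exclusion:
Individual areas: |A| = 24, |B| = 15.
|A∩B|: x∈[4,7], y∈[4,7] → 3·3 = 9.
|A ∪ B| = 39 − 9 = 30.00.

30.00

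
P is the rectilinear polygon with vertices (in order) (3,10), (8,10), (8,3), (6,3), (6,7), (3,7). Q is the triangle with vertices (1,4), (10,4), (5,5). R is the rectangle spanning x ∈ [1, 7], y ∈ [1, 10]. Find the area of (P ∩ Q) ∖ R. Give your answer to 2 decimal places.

|P ∩ Q| = 1.2.
|(P ∩ Q) ∩ R| = 0.7.
|(P ∩ Q) ∖ R| = 1.2 − 0.7 = 0.50.

0.50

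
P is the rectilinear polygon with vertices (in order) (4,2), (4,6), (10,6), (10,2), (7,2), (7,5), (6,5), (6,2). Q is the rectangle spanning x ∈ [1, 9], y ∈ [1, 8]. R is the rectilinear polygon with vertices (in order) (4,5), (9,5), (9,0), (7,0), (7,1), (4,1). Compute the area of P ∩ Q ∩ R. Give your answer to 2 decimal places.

12.00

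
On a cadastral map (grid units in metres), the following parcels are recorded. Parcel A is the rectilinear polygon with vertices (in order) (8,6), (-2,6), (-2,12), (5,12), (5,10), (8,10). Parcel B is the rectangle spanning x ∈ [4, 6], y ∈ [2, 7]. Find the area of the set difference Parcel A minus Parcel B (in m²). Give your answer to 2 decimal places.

52.00

|Parcel A| = 54, |Parcel A∩Parcel B| = 2.
|Parcel A ∖ Parcel B| = |Parcel A| − |Parcel A∩Parcel B| = 54 − 2 = 52.00.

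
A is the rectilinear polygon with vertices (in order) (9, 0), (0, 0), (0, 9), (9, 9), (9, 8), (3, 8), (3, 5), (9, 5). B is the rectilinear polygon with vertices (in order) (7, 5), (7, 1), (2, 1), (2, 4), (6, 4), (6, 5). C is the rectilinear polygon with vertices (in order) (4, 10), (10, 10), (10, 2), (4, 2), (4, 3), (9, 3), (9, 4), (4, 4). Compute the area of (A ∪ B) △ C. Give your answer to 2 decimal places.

76.00

|A ∪ B| = 63.
|(A ∪ B) ∩ C| = 15.
|(A ∪ B) △ C| = 63 + 43 − 30 = 76.00.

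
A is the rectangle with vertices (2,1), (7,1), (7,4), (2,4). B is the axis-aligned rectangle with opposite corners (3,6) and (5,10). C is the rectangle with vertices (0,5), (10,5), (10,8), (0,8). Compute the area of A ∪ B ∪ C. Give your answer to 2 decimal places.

49.00

By inclusion–exclusion:
Individual areas: |A| = 15, |B| = 8, |C| = 30.
|A∩B| = 0 (no overlap).
|A∩C| = 0 (no overlap).
|B∩C|: x∈[3,5], y∈[6,8] → 2·2 = 4.
|A∩B∩C| = 0.
|A ∪ B ∪ C| = 53 − 4 + 0 = 49.00.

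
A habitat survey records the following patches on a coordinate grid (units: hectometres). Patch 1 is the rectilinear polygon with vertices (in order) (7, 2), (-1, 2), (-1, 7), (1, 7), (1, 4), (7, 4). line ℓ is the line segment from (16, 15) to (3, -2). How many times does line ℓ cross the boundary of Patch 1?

2

The segment meets the boundary at (6.059,2), (7,3.231).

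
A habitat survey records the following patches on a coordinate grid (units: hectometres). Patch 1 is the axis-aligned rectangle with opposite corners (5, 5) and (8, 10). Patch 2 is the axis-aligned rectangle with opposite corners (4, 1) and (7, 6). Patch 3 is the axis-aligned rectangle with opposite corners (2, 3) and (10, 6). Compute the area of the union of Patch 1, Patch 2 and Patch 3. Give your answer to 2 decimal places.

42.00

By inclusion–exclusion:
Individual areas: |Patch 1| = 15, |Patch 2| = 15, |Patch 3| = 24.
|Patch 1∩Patch 2|: x∈[5,7], y∈[5,6] → 2·1 = 2.
|Patch 1∩Patch 3|: x∈[5,8], y∈[5,6] → 3·1 = 3.
|Patch 2∩Patch 3|: x∈[4,7], y∈[3,6] → 3·3 = 9.
|Patch 1∩Patch 2∩Patch 3| = 2.
|Patch 1 ∪ Patch 2 ∪ Patch 3| = 54 − 14 + 2 = 42.00.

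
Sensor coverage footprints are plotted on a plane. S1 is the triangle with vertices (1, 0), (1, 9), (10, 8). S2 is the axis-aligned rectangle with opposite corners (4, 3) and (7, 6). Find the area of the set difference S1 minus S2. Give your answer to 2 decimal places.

|S1| = 40.5, |S1∩S2| = 5.9375.
|S1 ∖ S2| = |S1| − |S1∩S2| = 40.5 − 5.9375 = 34.56.

34.56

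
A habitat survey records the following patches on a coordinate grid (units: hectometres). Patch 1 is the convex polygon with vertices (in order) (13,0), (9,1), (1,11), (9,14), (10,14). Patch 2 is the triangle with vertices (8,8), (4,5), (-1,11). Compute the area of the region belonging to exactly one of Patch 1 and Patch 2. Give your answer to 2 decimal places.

|Patch 1| = 85, |Patch 2| = 19.5, |Patch 1∩Patch 2| = 9.7685.
|Patch 1 △ Patch 2| = |Patch 1| + |Patch 2| − 2·|Patch 1∩Patch 2| = 85 + 19.5 − 19.5369 = 84.96.

84.96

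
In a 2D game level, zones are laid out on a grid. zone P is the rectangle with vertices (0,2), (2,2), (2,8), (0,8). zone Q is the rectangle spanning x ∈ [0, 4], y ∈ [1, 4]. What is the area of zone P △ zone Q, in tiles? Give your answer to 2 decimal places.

|zone P∩zone Q|: x∈[0,2], y∈[2,4] → 2·2 = 4.
|zone P △ zone Q| = |zone P| + |zone Q| − 2·|zone P∩zone Q| = 12 + 12 − 8 = 16.00.

16.00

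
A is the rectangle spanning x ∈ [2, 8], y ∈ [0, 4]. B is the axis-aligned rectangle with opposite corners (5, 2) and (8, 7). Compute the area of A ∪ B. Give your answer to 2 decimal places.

By inclusion–exclusion:
Individual areas: |A| = 24, |B| = 15.
|A∩B|: x∈[5,8], y∈[2,4] → 3·2 = 6.
|A ∪ B| = 39 − 6 = 33.00.

33.00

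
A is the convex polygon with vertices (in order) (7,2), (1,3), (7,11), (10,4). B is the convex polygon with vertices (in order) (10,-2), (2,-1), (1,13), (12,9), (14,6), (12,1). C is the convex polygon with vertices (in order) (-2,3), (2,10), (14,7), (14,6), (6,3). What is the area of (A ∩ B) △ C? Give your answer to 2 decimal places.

45.28

|A ∩ B| = 40.1283.
|(A ∩ B) ∩ C| = 31.4219.
|(A ∩ B) △ C| = 40.1283 + 68 − 62.8438 = 45.28.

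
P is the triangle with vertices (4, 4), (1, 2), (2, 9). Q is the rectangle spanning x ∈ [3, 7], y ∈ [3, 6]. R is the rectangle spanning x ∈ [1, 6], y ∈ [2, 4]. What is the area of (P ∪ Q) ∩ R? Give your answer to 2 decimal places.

5.38

The region (P ∪ Q) ∩ R is the polygon with vertices (1.286,4), (6,4), (6,3), (3,3), (3,3.333), (1,2).
By the shoelace formula its area is 5.38.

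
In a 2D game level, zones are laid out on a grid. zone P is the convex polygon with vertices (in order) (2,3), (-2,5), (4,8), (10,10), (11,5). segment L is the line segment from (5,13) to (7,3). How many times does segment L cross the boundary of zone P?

The segment meets the boundary at (6.787,4.064), (5.875,8.625).

2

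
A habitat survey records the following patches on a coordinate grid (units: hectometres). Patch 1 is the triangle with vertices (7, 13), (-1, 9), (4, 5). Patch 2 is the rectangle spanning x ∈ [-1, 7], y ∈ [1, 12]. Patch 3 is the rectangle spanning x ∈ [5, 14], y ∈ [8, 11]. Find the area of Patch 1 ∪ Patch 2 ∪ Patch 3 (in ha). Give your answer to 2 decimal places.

By inclusion–exclusion:
Individual areas: |Patch 1| = 26, |Patch 2| = 88, |Patch 3| = 27.
|Patch 1∩Patch 2| = 25.1875.
|Patch 1∩Patch 3| = 2.0625.
|Patch 2∩Patch 3|: x∈[5,7], y∈[8,11] → 2·3 = 6.
|Patch 1∩Patch 2∩Patch 3| = 2.0625.
|Patch 1 ∪ Patch 2 ∪ Patch 3| = 141 − 33.25 + 2.0625 = 109.81.

109.81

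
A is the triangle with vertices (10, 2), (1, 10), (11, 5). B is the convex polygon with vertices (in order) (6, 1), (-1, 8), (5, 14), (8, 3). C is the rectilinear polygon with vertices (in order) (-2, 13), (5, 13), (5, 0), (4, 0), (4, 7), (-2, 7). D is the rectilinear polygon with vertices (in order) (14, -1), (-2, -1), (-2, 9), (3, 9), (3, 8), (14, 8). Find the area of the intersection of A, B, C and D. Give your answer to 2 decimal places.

1.70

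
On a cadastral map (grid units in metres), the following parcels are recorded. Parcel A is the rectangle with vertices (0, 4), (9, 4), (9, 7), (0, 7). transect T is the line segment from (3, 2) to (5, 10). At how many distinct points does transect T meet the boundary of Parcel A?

The segment meets the boundary at (4.25,7), (3.5,4).

2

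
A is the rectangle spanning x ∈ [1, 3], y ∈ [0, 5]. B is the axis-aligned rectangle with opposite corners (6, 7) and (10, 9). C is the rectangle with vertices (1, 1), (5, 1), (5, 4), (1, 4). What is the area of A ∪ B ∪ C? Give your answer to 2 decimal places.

24.00

By inclusion–exclusion:
Individual areas: |A| = 10, |B| = 8, |C| = 12.
|A∩B| = 0 (no overlap).
|A∩C|: x∈[1,3], y∈[1,4] → 2·3 = 6.
|B∩C| = 0 (no overlap).
|A∩B∩C| = 0.
|A ∪ B ∪ C| = 30 − 6 + 0 = 24.00.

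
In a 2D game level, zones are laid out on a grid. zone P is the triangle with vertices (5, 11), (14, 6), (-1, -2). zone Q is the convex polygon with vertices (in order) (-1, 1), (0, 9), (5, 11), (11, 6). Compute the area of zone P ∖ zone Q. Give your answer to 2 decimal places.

34.93

|zone P| = 73.5, |zone P∩zone Q| = 38.5714.
|zone P ∖ zone Q| = |zone P| − |zone P∩zone Q| = 73.5 − 38.5714 = 34.93.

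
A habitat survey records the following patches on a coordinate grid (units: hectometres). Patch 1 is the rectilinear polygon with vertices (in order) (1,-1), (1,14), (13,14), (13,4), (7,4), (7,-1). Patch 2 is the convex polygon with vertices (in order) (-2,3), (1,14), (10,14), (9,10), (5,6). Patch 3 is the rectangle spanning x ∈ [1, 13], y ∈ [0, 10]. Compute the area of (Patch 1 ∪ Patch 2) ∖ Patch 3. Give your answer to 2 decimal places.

68.57

|Patch 1 ∪ Patch 2| = 164.5714.
|(Patch 1 ∪ Patch 2) ∩ Patch 3| = 96.
|(Patch 1 ∪ Patch 2) ∖ Patch 3| = 164.5714 − 96 = 68.57.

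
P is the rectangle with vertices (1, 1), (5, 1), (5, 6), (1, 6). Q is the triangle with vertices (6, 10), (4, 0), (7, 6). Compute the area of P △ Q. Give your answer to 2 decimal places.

26.30

|P| = 20, |Q| = 9, |P∩Q| = 1.35.
|P △ Q| = |P| + |Q| − 2·|P∩Q| = 20 + 9 − 2.7 = 26.30.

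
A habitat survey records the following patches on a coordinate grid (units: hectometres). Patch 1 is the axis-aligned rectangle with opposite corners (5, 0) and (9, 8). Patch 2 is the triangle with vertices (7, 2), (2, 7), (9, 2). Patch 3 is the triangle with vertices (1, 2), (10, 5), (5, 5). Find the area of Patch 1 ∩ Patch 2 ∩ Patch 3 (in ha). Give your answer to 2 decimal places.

0.94

The intersection is the polygon with vertices (6.455,3.818), (5.5,3.5), (5,4), (5,4.857).
By the shoelace formula its area is 0.94.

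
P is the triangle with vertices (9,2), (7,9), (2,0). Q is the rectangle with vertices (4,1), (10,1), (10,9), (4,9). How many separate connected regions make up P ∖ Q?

P ∖ Q is a single connected region.

1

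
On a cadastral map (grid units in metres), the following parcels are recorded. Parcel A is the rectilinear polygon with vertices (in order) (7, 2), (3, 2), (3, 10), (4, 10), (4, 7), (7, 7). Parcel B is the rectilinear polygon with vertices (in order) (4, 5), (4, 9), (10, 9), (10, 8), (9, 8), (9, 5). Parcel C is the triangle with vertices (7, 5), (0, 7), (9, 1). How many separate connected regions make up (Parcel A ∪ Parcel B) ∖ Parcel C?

(Parcel A ∪ Parcel B) ∖ Parcel C splits into 2 disjoint pieces (area 6.6667, area 23.7143).

2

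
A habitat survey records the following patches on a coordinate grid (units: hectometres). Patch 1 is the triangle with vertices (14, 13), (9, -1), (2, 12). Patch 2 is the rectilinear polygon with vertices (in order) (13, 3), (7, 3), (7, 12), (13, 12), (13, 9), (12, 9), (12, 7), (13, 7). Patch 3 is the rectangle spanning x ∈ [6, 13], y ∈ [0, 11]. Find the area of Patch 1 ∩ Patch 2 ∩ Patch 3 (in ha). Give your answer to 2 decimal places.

38.29

The intersection is the polygon with vertices (12,9), (12,7.4), (10.429,3), (7,3), (7,11), (13,11), (13,10.2), (12.571,9).
By the shoelace formula its area is 38.29.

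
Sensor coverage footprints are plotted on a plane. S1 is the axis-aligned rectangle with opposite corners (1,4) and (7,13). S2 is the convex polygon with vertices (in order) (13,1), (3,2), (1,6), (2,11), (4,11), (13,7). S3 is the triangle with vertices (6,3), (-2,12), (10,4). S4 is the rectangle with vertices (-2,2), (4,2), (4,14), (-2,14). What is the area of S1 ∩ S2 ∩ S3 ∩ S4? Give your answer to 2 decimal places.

The intersection is the polygon with vertices (1.429,8.143), (1.706,9.529), (4,8), (4,5.25).
By the shoelace formula its area is 5.34.

5.34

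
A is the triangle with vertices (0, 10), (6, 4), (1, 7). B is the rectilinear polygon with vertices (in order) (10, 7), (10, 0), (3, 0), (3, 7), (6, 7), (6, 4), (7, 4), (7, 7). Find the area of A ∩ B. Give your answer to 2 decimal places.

1.80

The intersection is the polygon with vertices (6,4), (3,5.8), (3,7).
By the shoelace formula its area is 1.80.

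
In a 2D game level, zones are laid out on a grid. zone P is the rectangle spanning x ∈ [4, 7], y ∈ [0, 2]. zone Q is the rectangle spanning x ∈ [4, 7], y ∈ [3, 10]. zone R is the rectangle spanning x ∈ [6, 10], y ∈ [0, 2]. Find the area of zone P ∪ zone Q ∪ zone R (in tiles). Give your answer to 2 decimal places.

By inclusion–exclusion:
Individual areas: |zone P| = 6, |zone Q| = 21, |zone R| = 8.
|zone P∩zone Q| = 0 (no overlap).
|zone P∩zone R|: x∈[6,7], y∈[0,2] → 1·2 = 2.
|zone Q∩zone R| = 0 (no overlap).
|zone P∩zone Q∩zone R| = 0.
|zone P ∪ zone Q ∪ zone R| = 35 − 2 + 0 = 33.00.

33.00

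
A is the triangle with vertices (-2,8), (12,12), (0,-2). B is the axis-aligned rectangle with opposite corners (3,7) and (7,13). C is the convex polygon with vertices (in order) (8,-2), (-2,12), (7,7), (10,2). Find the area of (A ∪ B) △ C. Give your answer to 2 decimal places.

|A ∪ B| = 86.
|(A ∪ B) ∩ C| = 20.6392.
|(A ∪ B) △ C| = 86 + 49 − 41.2784 = 93.72.

93.72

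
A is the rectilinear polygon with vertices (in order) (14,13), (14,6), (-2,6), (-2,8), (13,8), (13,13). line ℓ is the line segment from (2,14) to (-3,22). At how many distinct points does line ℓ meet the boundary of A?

0

The segment lies entirely outside A and never meets its boundary.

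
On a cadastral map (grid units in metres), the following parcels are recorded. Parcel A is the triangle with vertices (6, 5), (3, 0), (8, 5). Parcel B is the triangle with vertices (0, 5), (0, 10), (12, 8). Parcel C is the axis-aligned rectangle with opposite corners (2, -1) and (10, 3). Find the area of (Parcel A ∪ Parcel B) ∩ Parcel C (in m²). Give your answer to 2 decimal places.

1.80

The region (Parcel A ∪ Parcel B) ∩ Parcel C is the polygon with vertices (3,0), (4.8,3), (6,3).
By the shoelace formula its area is 1.80.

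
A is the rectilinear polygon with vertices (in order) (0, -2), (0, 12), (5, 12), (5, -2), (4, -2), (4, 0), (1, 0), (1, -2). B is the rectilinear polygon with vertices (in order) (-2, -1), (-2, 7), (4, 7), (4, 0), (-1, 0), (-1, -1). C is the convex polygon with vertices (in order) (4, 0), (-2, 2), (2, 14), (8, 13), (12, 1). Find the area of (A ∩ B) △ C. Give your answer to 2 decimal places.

|A ∩ B| = 28.
|(A ∩ B) ∩ C| = 25.3333.
|(A ∩ B) △ C| = 28 + 131 − 50.6667 = 108.33.

108.33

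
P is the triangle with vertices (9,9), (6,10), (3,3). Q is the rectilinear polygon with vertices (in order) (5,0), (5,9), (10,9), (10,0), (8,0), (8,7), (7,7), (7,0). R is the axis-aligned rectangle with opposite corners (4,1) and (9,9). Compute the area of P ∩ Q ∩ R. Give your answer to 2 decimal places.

7.62

The intersection is the polygon with vertices (9,9), (7,7), (5,5), (5,7.667), (5.571,9).
By the shoelace formula its area is 7.62.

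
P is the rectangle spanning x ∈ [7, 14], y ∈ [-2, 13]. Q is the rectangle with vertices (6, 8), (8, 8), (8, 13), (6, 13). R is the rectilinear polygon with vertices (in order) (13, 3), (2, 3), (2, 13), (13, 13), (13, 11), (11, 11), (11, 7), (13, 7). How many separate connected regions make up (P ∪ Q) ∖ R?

1

(P ∪ Q) ∖ R is a single connected region.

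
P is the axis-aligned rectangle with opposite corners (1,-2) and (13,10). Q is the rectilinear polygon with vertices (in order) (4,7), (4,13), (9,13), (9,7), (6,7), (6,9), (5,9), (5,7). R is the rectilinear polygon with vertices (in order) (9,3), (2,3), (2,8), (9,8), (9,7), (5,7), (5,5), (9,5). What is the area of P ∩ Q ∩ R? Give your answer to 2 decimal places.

4.00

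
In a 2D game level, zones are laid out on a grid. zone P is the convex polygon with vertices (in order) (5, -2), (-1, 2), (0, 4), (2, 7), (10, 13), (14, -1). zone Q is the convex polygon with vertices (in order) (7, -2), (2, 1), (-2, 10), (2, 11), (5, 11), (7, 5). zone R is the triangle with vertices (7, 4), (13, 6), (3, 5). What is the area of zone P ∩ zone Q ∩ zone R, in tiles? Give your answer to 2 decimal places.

The intersection is the polygon with vertices (7,5), (7,4), (3,5), (6.871,5.387).
By the shoelace formula its area is 2.77.

2.77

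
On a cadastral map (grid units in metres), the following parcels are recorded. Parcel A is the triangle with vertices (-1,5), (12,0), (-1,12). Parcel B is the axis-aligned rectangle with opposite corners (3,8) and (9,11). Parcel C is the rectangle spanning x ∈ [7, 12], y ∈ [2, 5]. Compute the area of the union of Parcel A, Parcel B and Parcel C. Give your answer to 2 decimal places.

By inclusion–exclusion:
Individual areas: |Parcel A| = 45.5, |Parcel B| = 18, |Parcel C| = 15.
|Parcel A∩Parcel B| = 0.0513.
|Parcel A∩Parcel C| = 3.7051.
|Parcel B∩Parcel C| = 0 (no overlap).
|Parcel A∩Parcel B∩Parcel C| = 0.
|Parcel A ∪ Parcel B ∪ Parcel C| = 78.5 − 3.7564 + 0 = 74.74.

74.74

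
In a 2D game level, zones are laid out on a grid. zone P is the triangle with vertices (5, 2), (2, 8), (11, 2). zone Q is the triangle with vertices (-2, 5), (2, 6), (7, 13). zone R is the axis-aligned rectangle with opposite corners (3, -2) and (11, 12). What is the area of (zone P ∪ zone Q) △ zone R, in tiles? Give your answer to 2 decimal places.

98.69

|zone P ∪ zone Q| = 29.1205.
|(zone P ∪ zone Q) ∩ zone R| = 21.2169.
|(zone P ∪ zone Q) △ zone R| = 29.1205 + 112 − 42.4337 = 98.69.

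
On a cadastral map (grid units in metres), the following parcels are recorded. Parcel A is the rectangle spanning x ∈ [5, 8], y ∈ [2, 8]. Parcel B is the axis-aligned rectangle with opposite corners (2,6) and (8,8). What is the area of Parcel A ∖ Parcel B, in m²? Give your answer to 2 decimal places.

|Parcel A∩Parcel B|: x∈[5,8], y∈[6,8] → 3·2 = 6.
|Parcel A| = 18.
|Parcel A ∖ Parcel B| = |Parcel A| − |Parcel A∩Parcel B| = 18 − 6 = 12.00.

12.00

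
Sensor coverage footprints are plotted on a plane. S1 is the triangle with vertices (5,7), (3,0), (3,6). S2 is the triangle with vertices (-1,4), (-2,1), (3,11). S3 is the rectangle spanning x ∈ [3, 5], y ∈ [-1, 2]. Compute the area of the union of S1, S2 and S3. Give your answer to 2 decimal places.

13.93

By inclusion–exclusion:
Individual areas: |S1| = 6, |S2| = 2.5, |S3| = 6.
|S1∩S2| = 0.
|S1∩S3| = 0.5714.
|S2∩S3| = 0.
|S1∩S2∩S3| = 0.
|S1 ∪ S2 ∪ S3| = 14.5 − 0.5714 + 0 = 13.93.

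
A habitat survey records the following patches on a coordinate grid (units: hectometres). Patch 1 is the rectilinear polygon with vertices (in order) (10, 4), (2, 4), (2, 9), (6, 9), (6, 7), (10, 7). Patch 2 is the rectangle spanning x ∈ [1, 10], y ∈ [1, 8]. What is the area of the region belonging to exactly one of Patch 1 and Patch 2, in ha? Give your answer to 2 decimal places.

|Patch 1| = 32, |Patch 2| = 63, |Patch 1∩Patch 2| = 28.
|Patch 1 △ Patch 2| = |Patch 1| + |Patch 2| − 2·|Patch 1∩Patch 2| = 32 + 63 − 56 = 39.00.

39.00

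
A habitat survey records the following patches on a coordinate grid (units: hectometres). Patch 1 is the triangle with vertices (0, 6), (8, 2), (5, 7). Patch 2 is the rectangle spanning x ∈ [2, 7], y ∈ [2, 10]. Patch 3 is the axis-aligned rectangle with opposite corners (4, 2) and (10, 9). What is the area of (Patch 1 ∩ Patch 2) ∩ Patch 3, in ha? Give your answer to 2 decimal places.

7.82

The region (Patch 1 ∩ Patch 2) ∩ Patch 3 is the polygon with vertices (5,7), (7,3.667), (7,2.5), (4,4), (4,6.8).
By the shoelace formula its area is 7.82.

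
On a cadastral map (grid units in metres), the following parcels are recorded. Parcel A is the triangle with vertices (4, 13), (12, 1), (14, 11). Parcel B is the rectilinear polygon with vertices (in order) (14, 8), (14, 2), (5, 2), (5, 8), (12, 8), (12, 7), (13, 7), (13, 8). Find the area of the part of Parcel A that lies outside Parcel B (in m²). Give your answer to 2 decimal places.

32.20

|Parcel A| = 52, |Parcel A∩Parcel B| = 19.8.
|Parcel A ∖ Parcel B| = |Parcel A| − |Parcel A∩Parcel B| = 52 − 19.8 = 32.20.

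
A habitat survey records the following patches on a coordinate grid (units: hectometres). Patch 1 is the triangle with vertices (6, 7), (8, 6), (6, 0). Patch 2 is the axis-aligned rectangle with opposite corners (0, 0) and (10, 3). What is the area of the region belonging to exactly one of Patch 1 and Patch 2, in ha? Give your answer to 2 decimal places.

|Patch 1| = 7, |Patch 2| = 30, |Patch 1∩Patch 2| = 1.5.
|Patch 1 △ Patch 2| = |Patch 1| + |Patch 2| − 2·|Patch 1∩Patch 2| = 7 + 30 − 3 = 34.00.

34.00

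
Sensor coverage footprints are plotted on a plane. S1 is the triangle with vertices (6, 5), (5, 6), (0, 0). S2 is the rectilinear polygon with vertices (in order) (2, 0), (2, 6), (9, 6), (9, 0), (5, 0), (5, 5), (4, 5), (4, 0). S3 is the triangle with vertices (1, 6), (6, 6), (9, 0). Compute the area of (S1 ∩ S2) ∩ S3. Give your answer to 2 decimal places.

1.62

|S1 ∩ S2| = 3.5333.
|(S1 ∩ S2) ∩ S3| = 1.62.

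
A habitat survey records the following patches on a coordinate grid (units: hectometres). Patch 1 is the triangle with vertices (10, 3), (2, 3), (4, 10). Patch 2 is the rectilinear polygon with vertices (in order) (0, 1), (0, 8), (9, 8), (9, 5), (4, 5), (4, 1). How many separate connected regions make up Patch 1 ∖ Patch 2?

2

Patch 1 ∖ Patch 2 splits into 2 disjoint pieces (area 10.2857, area 2.2857).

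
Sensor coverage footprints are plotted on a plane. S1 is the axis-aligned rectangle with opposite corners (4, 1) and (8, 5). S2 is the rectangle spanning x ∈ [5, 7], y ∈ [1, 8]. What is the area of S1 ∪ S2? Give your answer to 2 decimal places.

By inclusion–exclusion:
Individual areas: |S1| = 16, |S2| = 14.
|S1∩S2|: x∈[5,7], y∈[1,5] → 2·4 = 8.
|S1 ∪ S2| = 30 − 8 = 22.00.

22.00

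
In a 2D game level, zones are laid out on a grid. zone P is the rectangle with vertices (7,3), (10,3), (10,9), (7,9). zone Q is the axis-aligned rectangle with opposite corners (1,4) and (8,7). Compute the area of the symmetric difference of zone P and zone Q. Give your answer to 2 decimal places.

33.00

|zone P∩zone Q|: x∈[7,8], y∈[4,7] → 1·3 = 3.
|zone P △ zone Q| = |zone P| + |zone Q| − 2·|zone P∩zone Q| = 18 + 21 − 6 = 33.00.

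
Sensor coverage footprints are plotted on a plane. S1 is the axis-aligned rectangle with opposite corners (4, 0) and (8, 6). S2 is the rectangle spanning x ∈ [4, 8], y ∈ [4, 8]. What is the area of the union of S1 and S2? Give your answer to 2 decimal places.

By inclusion–exclusion:
Individual areas: |S1| = 24, |S2| = 16.
|S1∩S2|: x∈[4,8], y∈[4,6] → 4·2 = 8.
|S1 ∪ S2| = 40 − 8 = 32.00.

32.00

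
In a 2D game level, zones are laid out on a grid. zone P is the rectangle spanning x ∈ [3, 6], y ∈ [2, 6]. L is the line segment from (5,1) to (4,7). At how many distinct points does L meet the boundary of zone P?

2

The segment meets the boundary at (4.167,6), (4.833,2).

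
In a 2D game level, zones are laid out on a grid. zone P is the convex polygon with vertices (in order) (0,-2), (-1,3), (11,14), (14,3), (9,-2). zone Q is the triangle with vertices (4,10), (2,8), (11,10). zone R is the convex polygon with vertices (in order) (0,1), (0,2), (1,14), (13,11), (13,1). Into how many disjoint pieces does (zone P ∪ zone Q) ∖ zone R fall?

3

(zone P ∪ zone Q) ∖ zone R splits into 3 disjoint pieces (area 34.6241, area 3.5932, area 2.3333).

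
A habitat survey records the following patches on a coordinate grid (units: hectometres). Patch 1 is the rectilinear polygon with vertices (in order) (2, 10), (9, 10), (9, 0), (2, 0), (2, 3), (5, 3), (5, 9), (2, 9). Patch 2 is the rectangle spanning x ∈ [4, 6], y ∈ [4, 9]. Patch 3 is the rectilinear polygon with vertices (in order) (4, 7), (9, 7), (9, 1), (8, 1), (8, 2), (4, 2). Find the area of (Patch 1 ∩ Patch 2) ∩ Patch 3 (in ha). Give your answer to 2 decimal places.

The region (Patch 1 ∩ Patch 2) ∩ Patch 3 is the polygon with vertices (6,4), (5,4), (5,7), (6,7).
By the shoelace formula its area is 3.00.

3.00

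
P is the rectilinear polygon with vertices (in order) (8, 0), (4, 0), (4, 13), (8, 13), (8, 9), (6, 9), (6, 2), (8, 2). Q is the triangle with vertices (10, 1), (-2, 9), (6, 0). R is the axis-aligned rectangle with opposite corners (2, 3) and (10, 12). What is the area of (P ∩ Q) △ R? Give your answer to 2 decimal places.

|P ∩ Q| = 9.9167.
|(P ∩ Q) ∩ R| = 2.6667.
|(P ∩ Q) △ R| = 9.9167 + 72 − 5.3333 = 76.58.

76.58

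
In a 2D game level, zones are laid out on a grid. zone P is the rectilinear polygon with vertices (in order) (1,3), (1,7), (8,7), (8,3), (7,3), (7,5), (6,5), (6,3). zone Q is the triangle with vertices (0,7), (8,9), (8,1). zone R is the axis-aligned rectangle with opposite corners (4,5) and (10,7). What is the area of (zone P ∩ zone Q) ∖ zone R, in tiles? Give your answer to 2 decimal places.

|zone P ∩ zone Q| = 18.9583.
|(zone P ∩ zone Q) ∩ zone R| = 8.
|(zone P ∩ zone Q) ∖ zone R| = 18.9583 − 8 = 10.96.

10.96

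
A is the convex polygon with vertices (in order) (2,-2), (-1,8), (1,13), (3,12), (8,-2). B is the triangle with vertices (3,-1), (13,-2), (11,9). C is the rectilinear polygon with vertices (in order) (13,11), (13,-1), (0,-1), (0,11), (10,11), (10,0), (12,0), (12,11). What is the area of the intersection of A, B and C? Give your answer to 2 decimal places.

9.31

The intersection is the polygon with vertices (6.21,3.012), (7.643,-1), (3,-1).
By the shoelace formula its area is 9.31.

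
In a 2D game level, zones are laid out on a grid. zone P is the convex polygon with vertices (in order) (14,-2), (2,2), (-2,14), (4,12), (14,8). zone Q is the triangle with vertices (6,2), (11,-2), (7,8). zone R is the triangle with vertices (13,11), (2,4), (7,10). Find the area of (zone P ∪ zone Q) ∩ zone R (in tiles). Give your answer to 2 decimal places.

12.80

The region (zone P ∪ zone Q) ∩ zone R is the polygon with vertices (10.491,9.403), (2,4), (7,10), (8.412,10.235).
By the shoelace formula its area is 12.80.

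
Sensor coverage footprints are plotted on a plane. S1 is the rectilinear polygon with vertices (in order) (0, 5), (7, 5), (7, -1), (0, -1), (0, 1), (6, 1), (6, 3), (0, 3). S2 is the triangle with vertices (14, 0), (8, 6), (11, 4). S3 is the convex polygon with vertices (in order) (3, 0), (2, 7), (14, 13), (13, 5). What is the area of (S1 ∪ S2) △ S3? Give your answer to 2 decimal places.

90.24

|S1 ∪ S2| = 33.
|(S1 ∪ S2) ∩ S3| = 12.631.
|(S1 ∪ S2) △ S3| = 33 + 82.5 − 25.2619 = 90.24.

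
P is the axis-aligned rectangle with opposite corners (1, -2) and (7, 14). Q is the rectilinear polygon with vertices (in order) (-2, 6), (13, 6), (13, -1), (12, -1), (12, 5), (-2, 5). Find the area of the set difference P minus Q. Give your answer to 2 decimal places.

|P| = 96, |P∩Q| = 6.
|P ∖ Q| = |P| − |P∩Q| = 96 − 6 = 90.00.

90.00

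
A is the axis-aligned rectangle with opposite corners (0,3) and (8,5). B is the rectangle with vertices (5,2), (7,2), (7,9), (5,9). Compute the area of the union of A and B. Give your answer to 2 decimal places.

By inclusion–exclusion:
Individual areas: |A| = 16, |B| = 14.
|A∩B|: x∈[5,7], y∈[3,5] → 2·2 = 4.
|A ∪ B| = 30 − 4 = 26.00.

26.00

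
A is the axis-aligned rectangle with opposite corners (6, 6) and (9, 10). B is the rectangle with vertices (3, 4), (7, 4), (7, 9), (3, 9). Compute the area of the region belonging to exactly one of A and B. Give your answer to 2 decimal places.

26.00

|A∩B|: x∈[6,7], y∈[6,9] → 1·3 = 3.
|A △ B| = |A| + |B| − 2·|A∩B| = 12 + 20 − 6 = 26.00.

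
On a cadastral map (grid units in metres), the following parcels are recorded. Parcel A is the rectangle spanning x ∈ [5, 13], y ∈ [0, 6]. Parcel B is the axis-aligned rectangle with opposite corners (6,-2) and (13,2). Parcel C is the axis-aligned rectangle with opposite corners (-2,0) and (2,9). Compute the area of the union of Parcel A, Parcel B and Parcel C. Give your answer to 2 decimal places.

98.00

By inclusion–exclusion:
Individual areas: |Parcel A| = 48, |Parcel B| = 28, |Parcel C| = 36.
|Parcel A∩Parcel B|: x∈[6,13], y∈[0,2] → 7·2 = 14.
|Parcel A∩Parcel C| = 0 (no overlap).
|Parcel B∩Parcel C| = 0 (no overlap).
|Parcel A∩Parcel B∩Parcel C| = 0.
|Parcel A ∪ Parcel B ∪ Parcel C| = 112 − 14 + 0 = 98.00.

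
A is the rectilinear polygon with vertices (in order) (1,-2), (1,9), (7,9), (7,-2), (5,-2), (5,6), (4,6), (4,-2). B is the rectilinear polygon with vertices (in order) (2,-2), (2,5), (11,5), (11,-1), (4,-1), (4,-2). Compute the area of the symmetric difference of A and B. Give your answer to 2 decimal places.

62.00

|A| = 58, |B| = 56, |A∩B| = 26.
|A △ B| = |A| + |B| − 2·|A∩B| = 58 + 56 − 52 = 62.00.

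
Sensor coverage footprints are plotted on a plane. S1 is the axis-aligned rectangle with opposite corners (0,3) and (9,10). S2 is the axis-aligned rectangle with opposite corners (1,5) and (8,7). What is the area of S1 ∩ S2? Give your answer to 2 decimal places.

14.00

|S1∩S2|: x∈[1,8], y∈[5,7] → 7·2 = 14.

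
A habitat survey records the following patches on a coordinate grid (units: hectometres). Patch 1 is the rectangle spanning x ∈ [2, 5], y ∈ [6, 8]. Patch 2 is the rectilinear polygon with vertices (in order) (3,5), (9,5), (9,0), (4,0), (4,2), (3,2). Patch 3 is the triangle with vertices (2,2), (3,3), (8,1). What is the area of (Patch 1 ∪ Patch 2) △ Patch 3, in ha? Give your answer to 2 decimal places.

|Patch 1 ∪ Patch 2| = 34.
|(Patch 1 ∪ Patch 2) ∩ Patch 3| = 2.6667.
|(Patch 1 ∪ Patch 2) △ Patch 3| = 34 + 3.5 − 5.3333 = 32.17.

32.17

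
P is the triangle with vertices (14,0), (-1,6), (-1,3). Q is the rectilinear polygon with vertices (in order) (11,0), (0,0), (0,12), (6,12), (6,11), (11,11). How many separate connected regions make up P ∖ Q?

P ∖ Q splits into 2 disjoint pieces (area 0.9, area 2.9).

2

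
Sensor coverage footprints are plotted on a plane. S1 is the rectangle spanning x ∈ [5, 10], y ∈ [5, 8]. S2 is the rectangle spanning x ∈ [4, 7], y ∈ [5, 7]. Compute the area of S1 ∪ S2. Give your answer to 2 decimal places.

By inclusion–exclusion:
Individual areas: |S1| = 15, |S2| = 6.
|S1∩S2|: x∈[5,7], y∈[5,7] → 2·2 = 4.
|S1 ∪ S2| = 21 − 4 = 17.00.

17.00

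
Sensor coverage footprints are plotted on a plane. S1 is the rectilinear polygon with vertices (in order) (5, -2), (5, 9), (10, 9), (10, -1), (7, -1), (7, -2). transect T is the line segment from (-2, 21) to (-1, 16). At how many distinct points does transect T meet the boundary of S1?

0

The segment lies entirely outside S1 and never meets its boundary.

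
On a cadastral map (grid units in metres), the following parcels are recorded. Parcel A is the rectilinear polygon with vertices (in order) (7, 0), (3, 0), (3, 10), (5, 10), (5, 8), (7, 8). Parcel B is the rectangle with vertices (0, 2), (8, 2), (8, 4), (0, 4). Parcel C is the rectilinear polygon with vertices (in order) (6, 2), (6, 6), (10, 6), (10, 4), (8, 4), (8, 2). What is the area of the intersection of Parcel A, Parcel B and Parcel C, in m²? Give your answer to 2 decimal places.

The intersection is the polygon with vertices (7,4), (7,2), (6,2), (6,4).
By the shoelace formula its area is 2.00.

2.00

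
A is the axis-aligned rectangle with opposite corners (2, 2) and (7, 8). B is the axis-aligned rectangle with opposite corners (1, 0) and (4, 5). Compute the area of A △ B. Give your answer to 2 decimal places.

|A∩B|: x∈[2,4], y∈[2,5] → 2·3 = 6.
|A △ B| = |A| + |B| − 2·|A∩B| = 30 + 15 − 12 = 33.00.

33.00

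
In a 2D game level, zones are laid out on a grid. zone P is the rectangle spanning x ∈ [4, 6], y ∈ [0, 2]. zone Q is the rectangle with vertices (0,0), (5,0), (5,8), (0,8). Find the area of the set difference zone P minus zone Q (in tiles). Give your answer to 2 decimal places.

2.00

|zone P∩zone Q|: x∈[4,5], y∈[0,2] → 1·2 = 2.
|zone P| = 4.
|zone P ∖ zone Q| = |zone P| − |zone P∩zone Q| = 4 − 2 = 2.00.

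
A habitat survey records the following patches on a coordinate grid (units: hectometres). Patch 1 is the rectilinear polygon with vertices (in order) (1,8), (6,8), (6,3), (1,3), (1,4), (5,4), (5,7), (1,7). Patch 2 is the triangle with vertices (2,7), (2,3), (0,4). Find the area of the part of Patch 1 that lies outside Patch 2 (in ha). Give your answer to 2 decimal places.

|Patch 1| = 13, |Patch 1∩Patch 2| = 0.75.
|Patch 1 ∖ Patch 2| = |Patch 1| − |Patch 1∩Patch 2| = 13 − 0.75 = 12.25.

12.25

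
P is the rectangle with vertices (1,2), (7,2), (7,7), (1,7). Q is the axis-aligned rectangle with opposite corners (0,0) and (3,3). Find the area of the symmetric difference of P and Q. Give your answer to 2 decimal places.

|P∩Q|: x∈[1,3], y∈[2,3] → 2·1 = 2.
|P △ Q| = |P| + |Q| − 2·|P∩Q| = 30 + 9 − 4 = 35.00.

35.00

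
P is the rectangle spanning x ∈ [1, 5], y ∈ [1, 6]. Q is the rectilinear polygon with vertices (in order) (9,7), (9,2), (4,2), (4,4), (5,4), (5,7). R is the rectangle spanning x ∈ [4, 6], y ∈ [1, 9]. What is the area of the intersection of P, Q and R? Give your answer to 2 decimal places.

2.00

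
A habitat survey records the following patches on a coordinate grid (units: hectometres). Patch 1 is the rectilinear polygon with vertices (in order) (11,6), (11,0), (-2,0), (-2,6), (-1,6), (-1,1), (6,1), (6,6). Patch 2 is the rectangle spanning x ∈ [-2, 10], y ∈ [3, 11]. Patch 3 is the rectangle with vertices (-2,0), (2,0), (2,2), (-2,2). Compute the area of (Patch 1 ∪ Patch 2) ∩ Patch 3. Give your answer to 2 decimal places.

5.00

The region (Patch 1 ∪ Patch 2) ∩ Patch 3 is the polygon with vertices (-2,0), (-2,2), (-1,2), (-1,1), (2,1), (2,0).
By the shoelace formula its area is 5.00.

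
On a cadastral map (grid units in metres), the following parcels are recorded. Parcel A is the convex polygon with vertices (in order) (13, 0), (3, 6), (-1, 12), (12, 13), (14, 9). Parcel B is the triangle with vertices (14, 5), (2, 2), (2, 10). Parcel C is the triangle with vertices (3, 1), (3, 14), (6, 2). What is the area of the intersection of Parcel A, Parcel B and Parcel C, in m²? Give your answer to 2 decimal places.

The intersection is the polygon with vertices (4.233,9.07), (5.353,4.588), (3,6), (3,9.583).
By the shoelace formula its area is 6.69.

6.69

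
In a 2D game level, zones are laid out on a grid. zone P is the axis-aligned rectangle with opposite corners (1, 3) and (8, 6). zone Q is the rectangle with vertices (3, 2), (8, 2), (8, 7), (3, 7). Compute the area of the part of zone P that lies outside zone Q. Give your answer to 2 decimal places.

6.00

|zone P∩zone Q|: x∈[3,8], y∈[3,6] → 5·3 = 15.
|zone P| = 21.
|zone P ∖ zone Q| = |zone P| − |zone P∩zone Q| = 21 − 15 = 6.00.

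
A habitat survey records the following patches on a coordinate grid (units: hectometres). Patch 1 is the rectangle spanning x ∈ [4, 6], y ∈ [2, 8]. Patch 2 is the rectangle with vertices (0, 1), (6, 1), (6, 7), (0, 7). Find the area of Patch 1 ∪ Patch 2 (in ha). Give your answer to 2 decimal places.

38.00

By inclusion–exclusion:
Individual areas: |Patch 1| = 12, |Patch 2| = 36.
|Patch 1∩Patch 2|: x∈[4,6], y∈[2,7] → 2·5 = 10.
|Patch 1 ∪ Patch 2| = 48 − 10 = 38.00.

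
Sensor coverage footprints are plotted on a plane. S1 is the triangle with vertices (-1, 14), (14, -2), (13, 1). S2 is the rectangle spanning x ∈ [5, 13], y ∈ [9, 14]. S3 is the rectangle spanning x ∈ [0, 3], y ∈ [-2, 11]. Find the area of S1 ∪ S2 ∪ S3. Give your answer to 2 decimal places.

By inclusion–exclusion:
Individual areas: |S1| = 14.5, |S2| = 40, |S3| = 39.
|S1∩S2| = 0.
|S1∩S3| = 0.4774.
|S2∩S3| = 0 (no overlap).
|S1∩S2∩S3| = 0.
|S1 ∪ S2 ∪ S3| = 93.5 − 0.4774 + 0 = 93.02.

93.02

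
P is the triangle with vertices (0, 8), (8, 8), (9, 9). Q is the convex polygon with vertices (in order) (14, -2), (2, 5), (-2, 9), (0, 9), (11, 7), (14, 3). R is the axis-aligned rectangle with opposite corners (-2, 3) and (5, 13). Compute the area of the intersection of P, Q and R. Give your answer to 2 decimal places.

1.02

The intersection is the polygon with vertices (3.414,8.379), (5,8.091), (5,8), (0,8).
By the shoelace formula its area is 1.02.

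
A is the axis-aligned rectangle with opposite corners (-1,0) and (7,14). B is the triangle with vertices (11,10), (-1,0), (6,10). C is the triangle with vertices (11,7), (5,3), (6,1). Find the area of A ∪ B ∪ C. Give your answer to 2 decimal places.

By inclusion–exclusion:
Individual areas: |A| = 112, |B| = 25, |C| = 8.
|A∩B| = 18.3333.
|A∩C| = 3.7333.
|B∩C| = 0.
|A∩B∩C| = 0.
|A ∪ B ∪ C| = 145 − 22.0667 + 0 = 122.93.

122.93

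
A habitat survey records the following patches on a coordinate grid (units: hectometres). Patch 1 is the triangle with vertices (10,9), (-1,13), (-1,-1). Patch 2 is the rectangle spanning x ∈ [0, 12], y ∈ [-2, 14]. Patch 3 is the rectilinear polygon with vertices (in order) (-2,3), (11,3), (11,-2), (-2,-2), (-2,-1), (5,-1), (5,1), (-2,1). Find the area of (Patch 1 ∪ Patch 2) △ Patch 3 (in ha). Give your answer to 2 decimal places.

|Patch 1 ∪ Patch 2| = 205.3636.
|(Patch 1 ∪ Patch 2) ∩ Patch 3| = 47.
|(Patch 1 ∪ Patch 2) △ Patch 3| = 205.3636 + 51 − 94 = 162.36.

162.36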